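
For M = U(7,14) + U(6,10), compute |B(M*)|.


(M1+M2)* = M1* + M2*.
M1* = U(7,14), bases: C(14,7) = 3432.
M2* = U(4,10), bases: C(10,4) = 210.
|B(M*)| = 3432 * 210 = 720720.

720720


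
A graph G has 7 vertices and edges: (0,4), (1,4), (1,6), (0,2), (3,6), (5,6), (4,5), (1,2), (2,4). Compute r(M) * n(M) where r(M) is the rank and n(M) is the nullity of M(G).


r(M) = |V| - c = 7 - 1 = 6.
nullity = |E| - r(M) = 9 - 6 = 3.
Product = 6 * 3 = 18.

18


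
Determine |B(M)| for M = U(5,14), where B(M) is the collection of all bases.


Bases of U(5,14) are all 5-element subsets of the 14-element ground set.
Number of bases = C(14,5).
C(14,5) = 14! / (5! * 9!) = 2002.

2002


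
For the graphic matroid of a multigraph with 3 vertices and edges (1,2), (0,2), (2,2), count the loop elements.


In a graphic matroid, a loop is a self-loop edge (u,u) with rank 0.
Examining all 3 edges for self-loops...
Self-loops found: (2,2)
Number of loops = 1.

1


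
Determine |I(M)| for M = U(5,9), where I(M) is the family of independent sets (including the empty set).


Independent sets of U(5,9) are all subsets of size <= 5.
Count = C(9,0) + C(9,1) + C(9,2) + C(9,3) + C(9,4) + C(9,5)
     = 1 + 9 + 36 + 84 + 126 + 126
     = 382.

382


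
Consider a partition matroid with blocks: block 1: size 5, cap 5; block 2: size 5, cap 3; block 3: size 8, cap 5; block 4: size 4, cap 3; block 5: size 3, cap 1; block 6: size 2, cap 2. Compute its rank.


Rank of a partition matroid = sum of min(|Si|, ci) for each block.
= min(5,5) + min(5,3) + min(8,5) + min(4,3) + min(3,1) + min(2,2)
= 5 + 3 + 5 + 3 + 1 + 2
= 19.

19


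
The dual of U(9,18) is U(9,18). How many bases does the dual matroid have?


The dual of U(r,n) is U(n-r, n) = U(9,18).
Bases of U(9,18) are all (9)-element subsets.
|B(M*)| = C(18,9) = 48620.

48620


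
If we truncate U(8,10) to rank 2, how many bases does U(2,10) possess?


Truncating U(8,10) to rank 2 gives U(2,10).
Bases of U(2,10) are all 2-element subsets of 10 elements.
Number of bases = C(10,2) = 10! / (2! * 8!) = 45.

45


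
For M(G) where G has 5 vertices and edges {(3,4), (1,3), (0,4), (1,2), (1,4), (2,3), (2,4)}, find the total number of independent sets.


An independent set in a graphic matroid is an acyclic edge subset.
G has 5 vertices and 7 edges.
Enumerate all 2^7 = 128 subsets, checking for acyclicity.
Total independent sets = 76.

76


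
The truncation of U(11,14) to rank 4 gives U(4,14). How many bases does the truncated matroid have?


Truncating U(11,14) to rank 4 gives U(4,14).
Bases of U(4,14) are all 4-element subsets of 14 elements.
Number of bases = (14 choose 4) = 1001.

1001


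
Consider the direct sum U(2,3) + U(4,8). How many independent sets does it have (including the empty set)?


For a direct sum, |I(M1+M2)| = |I(M1)| * |I(M2)|.
|I(U(2,3))| = sum C(3,k) for k=0..2 = 7.
|I(U(4,8))| = sum C(8,k) for k=0..4 = 163.
Total = 7 * 163 = 1141.

1141


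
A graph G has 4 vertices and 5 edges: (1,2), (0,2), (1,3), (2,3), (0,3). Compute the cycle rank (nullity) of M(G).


Cycle rank (nullity) = |E| - r(M) = |E| - (|V| - c).
|E| = 5, |V| = 4, c = 1.
Nullity = 5 - (4 - 1) = 5 - 3 = 2.

2


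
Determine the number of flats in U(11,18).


Flats of U(11,18): every subset of size < 11 is a flat, plus E itself.
Count = C(18,0) + C(18,1) + C(18,2) + C(18,3) + C(18,4) + C(18,5) + C(18,6) + C(18,7) + C(18,8) + C(18,9) + C(18,10) + 1
     = 1 + 18 + 153 + 816 + 3060 + 8568 + 18564 + 31824 + 43758 + 48620 + 43758 + 1
     = 199141.

199141


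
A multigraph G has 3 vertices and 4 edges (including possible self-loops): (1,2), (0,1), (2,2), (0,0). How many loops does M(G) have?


In a graphic matroid, a loop is a self-loop edge (u,u) with rank 0.
Examining all 4 edges for self-loops...
Self-loops found: (2,2), (0,0)
Number of loops = 2.

2


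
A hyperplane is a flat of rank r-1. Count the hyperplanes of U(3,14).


Hyperplanes of U(3,14) are flats of rank 2.
In a uniform matroid, these are exactly the (2)-element subsets.
Count = (14 choose 2) = 91.

91


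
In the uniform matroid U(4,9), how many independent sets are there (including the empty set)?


Independent sets of U(4,9) are all subsets of size <= 4.
Count = C(9,0) + C(9,1) + C(9,2) + C(9,3) + C(9,4)
     = 1 + 9 + 36 + 84 + 126
     = 256.

256


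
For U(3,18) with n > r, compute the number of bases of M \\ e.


Deleting e from U(3,18) gives U(3,17) since n > r.
Bases of U(3,17) = C(17,3) = 17! / (3! * 14!) = 680.

680


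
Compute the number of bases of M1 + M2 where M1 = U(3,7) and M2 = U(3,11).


Bases of a direct sum M1 + M2: |B| = |B(M1)| * |B(M2)|.
|B(U(3,7))| = C(7,3) = 35.
|B(U(3,11))| = C(11,3) = 165.
Total bases = 35 * 165 = 5775.

5775


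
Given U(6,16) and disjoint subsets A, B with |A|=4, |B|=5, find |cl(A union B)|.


|A union B| = 4 + 5 = 9 (disjoint).
In U(6,16), cl(S) = S if |S| < 6, else cl(S) = E.
Since 9 >= 6, cl(A union B) = E.
|cl(A union B)| = 16.

16


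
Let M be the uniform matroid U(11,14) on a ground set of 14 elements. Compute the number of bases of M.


Bases of U(11,14) are all 11-element subsets of the 14-element ground set.
Number of bases = C(14,11).
C(14,11) = 14! / (11! * 3!) = 364.

364


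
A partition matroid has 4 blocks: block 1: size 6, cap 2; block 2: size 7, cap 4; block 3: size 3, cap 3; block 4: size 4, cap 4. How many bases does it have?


A basis picks exactly ci elements from block i.
Number of bases = product of C(|Si|, ci).
= C(6,2) * C(7,4) * C(3,3) * C(4,4)
= 15 * 35 * 1 * 1
= 525.

525


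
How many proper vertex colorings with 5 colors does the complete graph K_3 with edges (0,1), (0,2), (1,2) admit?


P(K_3, k) = k(k-1)(k-2)...(k-2).
P(5) = (5) * (4) * (3) = 60.

60


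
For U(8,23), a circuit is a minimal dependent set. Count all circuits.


In U(8,23), circuits are the (9)-element subsets.
Any set of 9 elements is dependent, and removing any one element gives
an independent set of size 8, so it is a minimal dependent set.
Number of circuits = C(23,9) = 817190.

817190


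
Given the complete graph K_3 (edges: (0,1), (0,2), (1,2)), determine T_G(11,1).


T(K_3; x,y) = x^2 + x + y.
T(11,1) = 121 + 11 + 1 = 133.

133


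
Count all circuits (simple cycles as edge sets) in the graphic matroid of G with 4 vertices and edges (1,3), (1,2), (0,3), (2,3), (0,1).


A circuit in a graphic matroid = edge set of a simple cycle.
G has 4 vertices and 5 edges.
Enumerating all minimal edge subsets forming cycles...
Total circuits found: 3.

3


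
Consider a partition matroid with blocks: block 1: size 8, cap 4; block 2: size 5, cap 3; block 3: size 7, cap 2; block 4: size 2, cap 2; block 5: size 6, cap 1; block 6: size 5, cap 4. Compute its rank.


Rank of a partition matroid = sum of min(|Si|, ci) for each block.
= min(8,4) + min(5,3) + min(7,2) + min(2,2) + min(6,1) + min(5,4)
= 4 + 3 + 2 + 2 + 1 + 4
= 16.

16


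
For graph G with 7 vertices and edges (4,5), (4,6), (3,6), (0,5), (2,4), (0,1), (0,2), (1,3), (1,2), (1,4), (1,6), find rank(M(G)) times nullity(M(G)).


r(M) = |V| - c = 7 - 1 = 6.
nullity = |E| - r(M) = 11 - 6 = 5.
Product = 6 * 5 = 30.

30


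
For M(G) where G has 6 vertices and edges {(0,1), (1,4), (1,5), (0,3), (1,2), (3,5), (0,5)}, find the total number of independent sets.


An independent set in a graphic matroid is an acyclic edge subset.
G has 6 vertices and 7 edges.
Enumerate all 2^7 = 128 subsets, checking for acyclicity.
Total independent sets = 96.

96


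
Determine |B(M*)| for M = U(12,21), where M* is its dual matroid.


The dual of U(r,n) is U(n-r, n) = U(9,21).
Bases of U(9,21) are all (9)-element subsets.
|B(M*)| = C(21,9) = 293930.

293930


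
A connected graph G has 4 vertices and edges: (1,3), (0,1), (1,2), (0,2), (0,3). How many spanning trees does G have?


By Kirchhoff's matrix tree theorem, the number of spanning trees equals
the determinant of any cofactor of the Laplacian matrix L.
G has 4 vertices and 5 edges.
Computing the (3 x 3) cofactor determinant gives 8.

8


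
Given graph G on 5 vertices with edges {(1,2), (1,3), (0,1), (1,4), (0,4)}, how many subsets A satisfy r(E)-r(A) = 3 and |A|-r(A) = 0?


R(x,y) = sum over A in 2^E of x^(r(E)-r(A)) * y^(|A|-r(A)).
G has 5 vertices, 5 edges. r(E) = 4.
Enumerate all 2^5 = 32 subsets.
Count subsets with r(E)-r(A)=3 and |A|-r(A)=0: 5.

5


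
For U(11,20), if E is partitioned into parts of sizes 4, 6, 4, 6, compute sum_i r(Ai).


r(Ai) = min(|Ai|, 11) for each part.
Sum = min(4,11) + min(6,11) + min(4,11) + min(6,11)
    = 4 + 6 + 4 + 6
    = 20.

20


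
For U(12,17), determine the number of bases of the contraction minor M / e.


Contracting e from U(12,17) gives U(11,16).
Bases of U(11,16) = (16 choose 11) = 4368.

4368


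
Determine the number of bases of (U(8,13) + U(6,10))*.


(M1+M2)* = M1* + M2*.
M1* = U(5,13), bases: C(13,5) = 1287.
M2* = U(4,10), bases: C(10,4) = 210.
|B(M*)| = 1287 * 210 = 270270.

270270


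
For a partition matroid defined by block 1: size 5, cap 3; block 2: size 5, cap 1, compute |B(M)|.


A basis picks exactly ci elements from block i.
Number of bases = product of C(|Si|, ci).
= C(5,3) * C(5,1)
= 10 * 5
= 50.

50


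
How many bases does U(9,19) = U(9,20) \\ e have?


Deleting e from U(9,20) gives U(9,19) since n > r.
Bases of U(9,19) = C(19,9) = 19! / (9! * 10!) = 92378.

92378


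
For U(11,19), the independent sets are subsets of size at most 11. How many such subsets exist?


Independent sets of U(11,19) are all subsets of size <= 11.
Count = C(19,0) + C(19,1) + C(19,2) + C(19,3) + C(19,4) + C(19,5) + C(19,6) + C(19,7) + C(19,8) + C(19,9) + C(19,10) + C(19,11)
     = 1 + 19 + 171 + 969 + 3876 + 11628 + 27132 + 50388 + 75582 + 92378 + 92378 + 75582
     = 430104.

430104


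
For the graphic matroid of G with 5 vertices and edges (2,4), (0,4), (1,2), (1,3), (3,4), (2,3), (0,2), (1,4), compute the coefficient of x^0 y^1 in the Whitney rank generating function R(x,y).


R(x,y) = sum over A in 2^E of x^(r(E)-r(A)) * y^(|A|-r(A)).
G has 5 vertices, 8 edges. r(E) = 4.
Enumerate all 2^8 = 256 subsets.
Count subsets with r(E)-r(A)=0 and |A|-r(A)=1: 48.

48


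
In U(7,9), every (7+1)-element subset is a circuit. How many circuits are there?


In U(7,9), circuits are the (8)-element subsets.
Any set of 8 elements is dependent, and removing any one element gives
an independent set of size 7, so it is a minimal dependent set.
Number of circuits = C(9,8) = 9! / (8! * 1!) = 9.

9


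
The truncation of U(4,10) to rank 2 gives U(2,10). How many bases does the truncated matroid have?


Truncating U(4,10) to rank 2 gives U(2,10).
Bases of U(2,10) are all 2-element subsets of 10 elements.
Number of bases = C(10,2) = (10 * 9) / (1 * 2) = 45.

45


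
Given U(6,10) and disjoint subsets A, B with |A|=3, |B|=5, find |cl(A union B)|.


|A union B| = 3 + 5 = 8 (disjoint).
In U(6,10), cl(S) = S if |S| < 6, else cl(S) = E.
Since 8 >= 6, cl(A union B) = E.
|cl(A union B)| = 10.

10


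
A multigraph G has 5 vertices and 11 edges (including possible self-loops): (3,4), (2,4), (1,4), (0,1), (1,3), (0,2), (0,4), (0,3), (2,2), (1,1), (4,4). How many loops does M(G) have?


In a graphic matroid, a loop is a self-loop edge (u,u) with rank 0.
Examining all 11 edges for self-loops...
Self-loops found: (2,2), (1,1), (4,4)
Number of loops = 3.

3


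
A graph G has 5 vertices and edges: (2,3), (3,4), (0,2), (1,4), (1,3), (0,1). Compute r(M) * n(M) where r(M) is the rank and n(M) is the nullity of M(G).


r(M) = |V| - c = 5 - 1 = 4.
nullity = |E| - r(M) = 6 - 4 = 2.
Product = 4 * 2 = 8.

8


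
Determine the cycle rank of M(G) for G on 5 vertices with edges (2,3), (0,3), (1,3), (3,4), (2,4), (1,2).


Cycle rank (nullity) = |E| - r(M) = |E| - (|V| - c).
|E| = 6, |V| = 5, c = 1.
Nullity = 6 - (5 - 1) = 6 - 4 = 2.

2


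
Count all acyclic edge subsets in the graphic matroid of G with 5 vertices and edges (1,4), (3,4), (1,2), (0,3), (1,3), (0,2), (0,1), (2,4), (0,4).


An independent set in a graphic matroid is an acyclic edge subset.
G has 5 vertices and 9 edges.
Enumerate all 2^9 = 512 subsets, checking for acyclicity.
Total independent sets = 198.

198


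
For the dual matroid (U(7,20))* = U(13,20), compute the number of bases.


The dual of U(r,n) is U(n-r, n) = U(13,20).
Bases of U(13,20) are all (13)-element subsets.
|B(M*)| = C(20,13) = 77520.

77520


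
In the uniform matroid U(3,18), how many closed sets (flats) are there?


Flats of U(3,18): every subset of size < 3 is a flat, plus E itself.
Count = (18 choose 0) + (18 choose 1) + (18 choose 2) + 1
     = 1 + 18 + 153 + 1
     = 173.

173


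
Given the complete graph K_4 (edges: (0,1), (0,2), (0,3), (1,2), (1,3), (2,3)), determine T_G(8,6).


T(K_4; x,y) = x^3 + 3x^2 + 4xy + 2x + y^3 + 3y^2 + 2y.
Substituting x=8, y=6:
= 512 + 192 + 192 + 16 + 216 + 108 + 12
= 1248.

1248


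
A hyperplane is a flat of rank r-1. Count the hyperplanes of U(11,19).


Hyperplanes of U(11,19) are flats of rank 10.
In a uniform matroid, these are exactly the (10)-element subsets.
Count = C(19,10) = 92378.

92378


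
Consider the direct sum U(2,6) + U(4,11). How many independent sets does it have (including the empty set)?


For a direct sum, |I(M1+M2)| = |I(M1)| * |I(M2)|.
|I(U(2,6))| = sum C(6,k) for k=0..2 = 22.
|I(U(4,11))| = sum C(11,k) for k=0..4 = 562.
Total = 22 * 562 = 12364.

12364


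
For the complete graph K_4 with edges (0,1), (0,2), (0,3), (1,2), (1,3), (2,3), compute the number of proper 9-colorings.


P(K_4, k) = k(k-1)(k-2)...(k-3).
P(9) = (9) * (8) * (7) * (6) = 3024.

3024


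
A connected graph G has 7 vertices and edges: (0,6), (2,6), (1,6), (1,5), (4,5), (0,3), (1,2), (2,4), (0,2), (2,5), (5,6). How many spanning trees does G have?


By Kirchhoff's matrix tree theorem, the number of spanning trees equals
the determinant of any cofactor of the Laplacian matrix L.
G has 7 vertices and 11 edges.
Computing the (6 x 6) cofactor determinant gives 99.

99


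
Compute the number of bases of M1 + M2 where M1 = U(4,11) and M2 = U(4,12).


Bases of a direct sum M1 + M2: |B| = |B(M1)| * |B(M2)|.
|B(U(4,11))| = C(11,4) = 330.
|B(U(4,12))| = C(12,4) = 495.
Total bases = 330 * 495 = 163350.

163350


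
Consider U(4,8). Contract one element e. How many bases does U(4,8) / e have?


Contracting e from U(4,8) gives U(3,7).
Bases of U(3,7) = (7 choose 3) = 35.

35


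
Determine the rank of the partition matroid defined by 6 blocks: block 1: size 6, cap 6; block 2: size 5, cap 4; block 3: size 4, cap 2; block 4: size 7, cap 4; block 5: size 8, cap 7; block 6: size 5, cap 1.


Rank of a partition matroid = sum of min(|Si|, ci) for each block.
= min(6,6) + min(5,4) + min(4,2) + min(7,4) + min(8,7) + min(5,1)
= 6 + 4 + 2 + 4 + 7 + 1
= 24.

24


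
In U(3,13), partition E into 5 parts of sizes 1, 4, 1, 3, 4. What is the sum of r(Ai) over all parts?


r(Ai) = min(|Ai|, 3) for each part.
Sum = min(1,3) + min(4,3) + min(1,3) + min(3,3) + min(4,3)
    = 1 + 3 + 1 + 3 + 3
    = 11.

11


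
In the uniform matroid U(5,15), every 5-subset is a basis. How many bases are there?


Bases of U(5,15) are all 5-element subsets of the 15-element ground set.
Number of bases = C(15,5).
(15 choose 5) = 3003.

3003


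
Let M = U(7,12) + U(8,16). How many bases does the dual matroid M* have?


(M1+M2)* = M1* + M2*.
M1* = U(5,12), bases: C(12,5) = 792.
M2* = U(8,16), bases: C(16,8) = 12870.
|B(M*)| = 792 * 12870 = 10193040.

10193040


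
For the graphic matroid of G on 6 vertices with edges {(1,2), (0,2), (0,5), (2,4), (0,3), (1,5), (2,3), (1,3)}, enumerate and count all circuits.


A circuit in a graphic matroid = edge set of a simple cycle.
G has 6 vertices and 8 edges.
Enumerating all minimal edge subsets forming cycles...
Total circuits found: 7.

7


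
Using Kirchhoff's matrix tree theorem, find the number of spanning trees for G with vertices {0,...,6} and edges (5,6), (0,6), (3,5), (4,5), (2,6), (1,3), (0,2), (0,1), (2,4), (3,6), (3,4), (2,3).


By Kirchhoff's matrix tree theorem, the number of spanning trees equals
the determinant of any cofactor of the Laplacian matrix L.
G has 7 vertices and 12 edges.
Computing the (6 x 6) cofactor determinant gives 323.

323


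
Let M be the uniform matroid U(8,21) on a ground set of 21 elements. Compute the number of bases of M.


Bases of U(8,21) are all 8-element subsets of the 21-element ground set.
Number of bases = C(21,8).
(21 choose 8) = 203490.

203490


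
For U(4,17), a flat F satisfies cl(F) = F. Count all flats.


Flats of U(4,17): every subset of size < 4 is a flat, plus E itself.
Count = C(17,0) + C(17,1) + C(17,2) + C(17,3) + 1
     = 1 + 17 + 136 + 680 + 1
     = 835.

835


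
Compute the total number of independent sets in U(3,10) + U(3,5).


For a direct sum, |I(M1+M2)| = |I(M1)| * |I(M2)|.
|I(U(3,10))| = sum C(10,k) for k=0..3 = 176.
|I(U(3,5))| = sum C(5,k) for k=0..3 = 26.
Total = 176 * 26 = 4576.

4576


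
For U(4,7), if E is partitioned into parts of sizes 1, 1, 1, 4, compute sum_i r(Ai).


r(Ai) = min(|Ai|, 4) for each part.
Sum = min(1,4) + min(1,4) + min(1,4) + min(4,4)
    = 1 + 1 + 1 + 4
    = 7.

7


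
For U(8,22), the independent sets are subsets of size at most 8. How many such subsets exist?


Independent sets of U(8,22) are all subsets of size <= 8.
Count = (22 choose 0) + (22 choose 1) + (22 choose 2) + (22 choose 3) + (22 choose 4) + (22 choose 5) + (22 choose 6) + (22 choose 7) + (22 choose 8)
     = 1 + 22 + 231 + 1540 + 7315 + 26334 + 74613 + 170544 + 319770
     = 600370.

600370


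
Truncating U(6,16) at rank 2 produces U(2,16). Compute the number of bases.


Truncating U(6,16) to rank 2 gives U(2,16).
Bases of U(2,16) are all 2-element subsets of 16 elements.
Number of bases = C(16,2) = 16! / (2! * 14!) = 120.

120


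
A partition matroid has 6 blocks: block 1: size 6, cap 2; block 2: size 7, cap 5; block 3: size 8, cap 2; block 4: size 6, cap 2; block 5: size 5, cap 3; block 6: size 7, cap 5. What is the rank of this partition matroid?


Rank of a partition matroid = sum of min(|Si|, ci) for each block.
= min(6,2) + min(7,5) + min(8,2) + min(6,2) + min(5,3) + min(7,5)
= 2 + 5 + 2 + 2 + 3 + 5
= 19.

19


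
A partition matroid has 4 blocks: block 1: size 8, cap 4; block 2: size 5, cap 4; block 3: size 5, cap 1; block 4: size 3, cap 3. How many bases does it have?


A basis picks exactly ci elements from block i.
Number of bases = product of C(|Si|, ci).
= C(8,4) * C(5,4) * C(5,1) * C(3,3)
= 70 * 5 * 5 * 1
= 1750.

1750


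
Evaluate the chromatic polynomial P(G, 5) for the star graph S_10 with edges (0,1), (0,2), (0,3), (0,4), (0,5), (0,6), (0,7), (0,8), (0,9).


P(tree, k) = k * (k-1)^(9) for any tree on 10 vertices.
P(5) = 5 * 4^9 = 5 * 262144 = 1310720.

1310720


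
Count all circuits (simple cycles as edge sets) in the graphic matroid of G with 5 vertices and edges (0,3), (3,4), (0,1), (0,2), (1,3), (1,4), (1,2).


A circuit in a graphic matroid = edge set of a simple cycle.
G has 5 vertices and 7 edges.
Enumerating all minimal edge subsets forming cycles...
Total circuits found: 6.

6


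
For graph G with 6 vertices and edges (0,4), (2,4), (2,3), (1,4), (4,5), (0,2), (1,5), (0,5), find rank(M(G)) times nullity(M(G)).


r(M) = |V| - c = 6 - 1 = 5.
nullity = |E| - r(M) = 8 - 5 = 3.
Product = 5 * 3 = 15.

15


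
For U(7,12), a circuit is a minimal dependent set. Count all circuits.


In U(7,12), circuits are the (8)-element subsets.
Any set of 8 elements is dependent, and removing any one element gives
an independent set of size 7, so it is a minimal dependent set.
Number of circuits = (12 choose 8) = 495.

495


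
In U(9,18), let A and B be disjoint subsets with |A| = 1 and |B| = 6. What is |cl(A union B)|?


|A union B| = 1 + 6 = 7 (disjoint).
In U(9,18), cl(S) = S if |S| < 9, else cl(S) = E.
Since 7 < 9, cl(A union B) = A union B.
|cl(A union B)| = 7.

7


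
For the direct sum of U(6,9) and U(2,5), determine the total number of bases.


Bases of a direct sum M1 + M2: |B| = |B(M1)| * |B(M2)|.
|B(U(6,9))| = C(9,6) = 84.
|B(U(2,5))| = C(5,2) = 10.
Total bases = 84 * 10 = 840.

840


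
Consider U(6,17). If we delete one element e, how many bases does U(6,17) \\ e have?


Deleting e from U(6,17) gives U(6,16) since n > r.
Bases of U(6,16) = (16 choose 6) = 8008.

8008


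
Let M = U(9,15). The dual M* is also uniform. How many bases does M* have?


The dual of U(r,n) is U(n-r, n) = U(6,15).
Bases of U(6,15) are all (6)-element subsets.
|B(M*)| = (15 choose 6) = 5005.

5005


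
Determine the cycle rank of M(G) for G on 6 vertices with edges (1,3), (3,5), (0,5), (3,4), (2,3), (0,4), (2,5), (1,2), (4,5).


Cycle rank (nullity) = |E| - r(M) = |E| - (|V| - c).
|E| = 9, |V| = 6, c = 1.
Nullity = 9 - (6 - 1) = 9 - 5 = 4.

4


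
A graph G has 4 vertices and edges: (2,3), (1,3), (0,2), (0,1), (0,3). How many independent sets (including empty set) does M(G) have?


An independent set in a graphic matroid is an acyclic edge subset.
G has 4 vertices and 5 edges.
Enumerate all 2^5 = 32 subsets, checking for acyclicity.
Total independent sets = 24.

24


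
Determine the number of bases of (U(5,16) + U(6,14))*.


(M1+M2)* = M1* + M2*.
M1* = U(11,16), bases: C(16,11) = 4368.
M2* = U(8,14), bases: C(14,8) = 3003.
|B(M*)| = 4368 * 3003 = 13117104.

13117104


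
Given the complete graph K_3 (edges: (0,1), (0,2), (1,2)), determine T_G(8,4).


T(K_3; x,y) = x^2 + x + y.
T(8,4) = 64 + 8 + 4 = 76.

76


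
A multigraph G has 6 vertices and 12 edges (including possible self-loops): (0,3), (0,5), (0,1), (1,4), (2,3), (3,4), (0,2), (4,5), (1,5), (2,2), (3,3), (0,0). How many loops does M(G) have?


In a graphic matroid, a loop is a self-loop edge (u,u) with rank 0.
Examining all 12 edges for self-loops...
Self-loops found: (2,2), (3,3), (0,0)
Number of loops = 3.

3


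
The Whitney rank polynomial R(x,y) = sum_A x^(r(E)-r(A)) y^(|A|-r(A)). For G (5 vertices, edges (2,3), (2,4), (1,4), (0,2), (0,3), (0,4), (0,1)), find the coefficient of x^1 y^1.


R(x,y) = sum over A in 2^E of x^(r(E)-r(A)) * y^(|A|-r(A)).
G has 5 vertices, 7 edges. r(E) = 4.
Enumerate all 2^7 = 128 subsets.
Count subsets with r(E)-r(A)=1 and |A|-r(A)=1: 14.

14


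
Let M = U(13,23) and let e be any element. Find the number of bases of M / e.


Contracting e from U(13,23) gives U(12,22).
Bases of U(12,22) = (22 choose 12) = 646646.

646646


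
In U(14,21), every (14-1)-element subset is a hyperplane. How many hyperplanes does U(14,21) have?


Hyperplanes of U(14,21) are flats of rank 13.
In a uniform matroid, these are exactly the (13)-element subsets.
Count = (21 choose 13) = 203490.

203490


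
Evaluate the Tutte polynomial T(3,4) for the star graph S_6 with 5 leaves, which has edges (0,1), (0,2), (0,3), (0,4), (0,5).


A star on 6 vertices is a tree with 5 edges.
T(x,y) = x^(5) for any tree.
T(3,4) = 3^5 = 243.

243


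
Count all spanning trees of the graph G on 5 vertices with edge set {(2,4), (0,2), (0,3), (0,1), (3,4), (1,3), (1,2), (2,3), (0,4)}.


By Kirchhoff's matrix tree theorem, the number of spanning trees equals
the determinant of any cofactor of the Laplacian matrix L.
G has 5 vertices and 9 edges.
Computing the (4 x 4) cofactor determinant gives 75.

75


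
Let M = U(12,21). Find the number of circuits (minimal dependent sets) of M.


In U(12,21), circuits are the (13)-element subsets.
Any set of 13 elements is dependent, and removing any one element gives
an independent set of size 12, so it is a minimal dependent set.
Number of circuits = C(21,13) = 203490.

203490


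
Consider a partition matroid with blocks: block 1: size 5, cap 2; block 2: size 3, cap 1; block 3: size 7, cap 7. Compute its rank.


Rank of a partition matroid = sum of min(|Si|, ci) for each block.
= min(5,2) + min(3,1) + min(7,7)
= 2 + 1 + 7
= 10.

10


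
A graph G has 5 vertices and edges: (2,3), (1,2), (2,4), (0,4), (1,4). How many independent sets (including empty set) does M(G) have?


An independent set in a graphic matroid is an acyclic edge subset.
G has 5 vertices and 5 edges.
Enumerate all 2^5 = 32 subsets, checking for acyclicity.
Total independent sets = 28.

28


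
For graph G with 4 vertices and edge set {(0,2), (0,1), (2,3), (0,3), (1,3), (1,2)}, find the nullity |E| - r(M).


Cycle rank (nullity) = |E| - r(M) = |E| - (|V| - c).
|E| = 6, |V| = 4, c = 1.
Nullity = 6 - (4 - 1) = 6 - 3 = 3.

3


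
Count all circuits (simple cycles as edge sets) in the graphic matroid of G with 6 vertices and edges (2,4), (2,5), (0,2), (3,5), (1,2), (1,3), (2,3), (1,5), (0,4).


A circuit in a graphic matroid = edge set of a simple cycle.
G has 6 vertices and 9 edges.
Enumerating all minimal edge subsets forming cycles...
Total circuits found: 8.

8


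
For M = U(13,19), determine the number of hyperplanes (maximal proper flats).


Hyperplanes of U(13,19) are flats of rank 12.
In a uniform matroid, these are exactly the (12)-element subsets.
Count = (19 choose 12) = 50388.

50388


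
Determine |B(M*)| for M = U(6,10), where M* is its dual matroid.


The dual of U(r,n) is U(n-r, n) = U(4,10).
Bases of U(4,10) are all (4)-element subsets.
|B(M*)| = (10 choose 4) = 210.

210


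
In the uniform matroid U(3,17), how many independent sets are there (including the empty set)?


Independent sets of U(3,17) are all subsets of size <= 3.
Count = (17 choose 0) + (17 choose 1) + (17 choose 2) + (17 choose 3)
     = 1 + 17 + 136 + 680
     = 834.

834


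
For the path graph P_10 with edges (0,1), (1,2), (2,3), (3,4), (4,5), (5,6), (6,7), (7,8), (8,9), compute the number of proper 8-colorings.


P(P_10, k) = k * (k-1)^(9).
P(8) = 8 * 7^9 = 8 * 40353607 = 322828856.

322828856


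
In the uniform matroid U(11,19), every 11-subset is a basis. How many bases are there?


Bases of U(11,19) are all 11-element subsets of the 19-element ground set.
Number of bases = C(19,11).
C(19,11) = 19! / (11! * 8!) = 75582.

75582


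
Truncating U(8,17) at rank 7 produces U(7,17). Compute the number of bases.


Truncating U(8,17) to rank 7 gives U(7,17).
Bases of U(7,17) are all 7-element subsets of 17 elements.
Number of bases = (17 choose 7) = 19448.

19448


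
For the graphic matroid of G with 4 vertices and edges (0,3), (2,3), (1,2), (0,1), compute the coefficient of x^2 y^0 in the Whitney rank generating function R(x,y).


R(x,y) = sum over A in 2^E of x^(r(E)-r(A)) * y^(|A|-r(A)).
G has 4 vertices, 4 edges. r(E) = 3.
Enumerate all 2^4 = 16 subsets.
Count subsets with r(E)-r(A)=2 and |A|-r(A)=0: 4.

4


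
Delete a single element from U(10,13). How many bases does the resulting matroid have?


Deleting e from U(10,13) gives U(10,12) since n > r.
Bases of U(10,12) = C(12,10) = 66.

66


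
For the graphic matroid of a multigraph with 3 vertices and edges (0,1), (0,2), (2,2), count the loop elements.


In a graphic matroid, a loop is a self-loop edge (u,u) with rank 0.
Examining all 3 edges for self-loops...
Self-loops found: (2,2)
Number of loops = 1.

1


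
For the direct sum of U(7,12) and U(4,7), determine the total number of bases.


Bases of a direct sum M1 + M2: |B| = |B(M1)| * |B(M2)|.
|B(U(7,12))| = C(12,7) = 792.
|B(U(4,7))| = C(7,4) = 35.
Total bases = 792 * 35 = 27720.

27720


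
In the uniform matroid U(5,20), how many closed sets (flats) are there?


Flats of U(5,20): every subset of size < 5 is a flat, plus E itself.
Count = C(20,0) + C(20,1) + C(20,2) + C(20,3) + C(20,4) + 1
     = 1 + 20 + 190 + 1140 + 4845 + 1
     = 6197.

6197


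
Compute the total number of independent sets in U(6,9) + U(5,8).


For a direct sum, |I(M1+M2)| = |I(M1)| * |I(M2)|.
|I(U(6,9))| = sum C(9,k) for k=0..6 = 466.
|I(U(5,8))| = sum C(8,k) for k=0..5 = 219.
Total = 466 * 219 = 102054.

102054


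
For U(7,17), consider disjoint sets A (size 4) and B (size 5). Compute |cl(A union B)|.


|A union B| = 4 + 5 = 9 (disjoint).
In U(7,17), cl(S) = S if |S| < 7, else cl(S) = E.
Since 9 >= 7, cl(A union B) = E.
|cl(A union B)| = 17.

17


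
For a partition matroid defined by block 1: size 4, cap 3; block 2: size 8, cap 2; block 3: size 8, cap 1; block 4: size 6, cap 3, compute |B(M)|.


A basis picks exactly ci elements from block i.
Number of bases = product of C(|Si|, ci).
= C(4,3) * C(8,2) * C(8,1) * C(6,3)
= 4 * 28 * 8 * 20
= 17920.

17920


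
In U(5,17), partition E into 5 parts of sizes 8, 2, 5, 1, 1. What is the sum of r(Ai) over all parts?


r(Ai) = min(|Ai|, 5) for each part.
Sum = min(8,5) + min(2,5) + min(5,5) + min(1,5) + min(1,5)
    = 5 + 2 + 5 + 1 + 1
    = 14.

14


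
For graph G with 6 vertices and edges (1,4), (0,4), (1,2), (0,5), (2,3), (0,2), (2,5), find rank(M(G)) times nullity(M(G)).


r(M) = |V| - c = 6 - 1 = 5.
nullity = |E| - r(M) = 7 - 5 = 2.
Product = 5 * 2 = 10.

10


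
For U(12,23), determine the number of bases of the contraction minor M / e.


Contracting e from U(12,23) gives U(11,22).
Bases of U(11,22) = C(22,11) = 22! / (11! * 11!) = 705432.

705432


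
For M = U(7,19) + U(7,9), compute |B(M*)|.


(M1+M2)* = M1* + M2*.
M1* = U(12,19), bases: C(19,12) = 50388.
M2* = U(2,9), bases: C(9,2) = 36.
|B(M*)| = 50388 * 36 = 1813968.

1813968


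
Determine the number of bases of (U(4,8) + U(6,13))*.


(M1+M2)* = M1* + M2*.
M1* = U(4,8), bases: C(8,4) = 70.
M2* = U(7,13), bases: C(13,7) = 1716.
|B(M*)| = 70 * 1716 = 120120.

120120


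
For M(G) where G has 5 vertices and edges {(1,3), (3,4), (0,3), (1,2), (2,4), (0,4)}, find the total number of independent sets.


An independent set in a graphic matroid is an acyclic edge subset.
G has 5 vertices and 6 edges.
Enumerate all 2^6 = 64 subsets, checking for acyclicity.
Total independent sets = 52.

52


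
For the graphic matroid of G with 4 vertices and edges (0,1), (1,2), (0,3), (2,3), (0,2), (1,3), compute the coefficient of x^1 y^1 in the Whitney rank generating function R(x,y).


R(x,y) = sum over A in 2^E of x^(r(E)-r(A)) * y^(|A|-r(A)).
G has 4 vertices, 6 edges. r(E) = 3.
Enumerate all 2^6 = 64 subsets.
Count subsets with r(E)-r(A)=1 and |A|-r(A)=1: 4.

4


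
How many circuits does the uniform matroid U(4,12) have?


In U(4,12), circuits are the (5)-element subsets.
Any set of 5 elements is dependent, and removing any one element gives
an independent set of size 4, so it is a minimal dependent set.
Number of circuits = (12 choose 5) = 792.

792


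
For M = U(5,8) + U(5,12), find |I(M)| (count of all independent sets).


For a direct sum, |I(M1+M2)| = |I(M1)| * |I(M2)|.
|I(U(5,8))| = sum C(8,k) for k=0..5 = 219.
|I(U(5,12))| = sum C(12,k) for k=0..5 = 1586.
Total = 219 * 1586 = 347334.

347334


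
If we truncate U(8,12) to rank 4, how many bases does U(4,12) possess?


Truncating U(8,12) to rank 4 gives U(4,12).
Bases of U(4,12) are all 4-element subsets of 12 elements.
Number of bases = C(12,4) = 12! / (4! * 8!) = 495.

495


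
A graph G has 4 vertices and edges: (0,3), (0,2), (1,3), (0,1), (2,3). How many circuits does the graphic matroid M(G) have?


A circuit in a graphic matroid = edge set of a simple cycle.
G has 4 vertices and 5 edges.
Enumerating all minimal edge subsets forming cycles...
Total circuits found: 3.

3


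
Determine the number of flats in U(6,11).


Flats of U(6,11): every subset of size < 6 is a flat, plus E itself.
Count = C(11,0) + C(11,1) + C(11,2) + C(11,3) + C(11,4) + C(11,5) + 1
     = 1 + 11 + 55 + 165 + 330 + 462 + 1
     = 1025.

1025


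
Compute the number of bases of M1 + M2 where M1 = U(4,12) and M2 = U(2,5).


Bases of a direct sum M1 + M2: |B| = |B(M1)| * |B(M2)|.
|B(U(4,12))| = C(12,4) = 495.
|B(U(2,5))| = C(5,2) = 10.
Total bases = 495 * 10 = 4950.

4950


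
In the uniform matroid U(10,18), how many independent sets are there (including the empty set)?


Independent sets of U(10,18) are all subsets of size <= 10.
Count = (18 choose 0) + (18 choose 1) + (18 choose 2) + (18 choose 3) + (18 choose 4) + (18 choose 5) + (18 choose 6) + (18 choose 7) + (18 choose 8) + (18 choose 9) + (18 choose 10)
     = 1 + 18 + 153 + 816 + 3060 + 8568 + 18564 + 31824 + 43758 + 48620 + 43758
     = 199140.

199140


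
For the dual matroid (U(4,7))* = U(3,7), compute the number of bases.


The dual of U(r,n) is U(n-r, n) = U(3,7).
Bases of U(3,7) are all (3)-element subsets.
|B(M*)| = C(7,3) = 7! / (3! * 4!) = 35.

35


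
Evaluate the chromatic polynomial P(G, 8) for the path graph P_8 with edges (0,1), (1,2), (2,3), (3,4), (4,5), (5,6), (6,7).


P(P_8, k) = k * (k-1)^(7).
P(8) = 8 * 7^7 = 8 * 823543 = 6588344.

6588344


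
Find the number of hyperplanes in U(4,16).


Hyperplanes of U(4,16) are flats of rank 3.
In a uniform matroid, these are exactly the (3)-element subsets.
Count = C(16,3) = 16! / (3! * 13!) = 560.

560


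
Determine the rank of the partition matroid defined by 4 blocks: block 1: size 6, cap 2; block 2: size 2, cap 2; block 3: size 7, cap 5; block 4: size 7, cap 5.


Rank of a partition matroid = sum of min(|Si|, ci) for each block.
= min(6,2) + min(2,2) + min(7,5) + min(7,5)
= 2 + 2 + 5 + 5
= 14.

14


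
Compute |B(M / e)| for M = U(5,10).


Contracting e from U(5,10) gives U(4,9).
Bases of U(4,9) = (9 choose 4) = 126.

126


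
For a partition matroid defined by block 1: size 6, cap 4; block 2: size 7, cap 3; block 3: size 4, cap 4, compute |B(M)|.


A basis picks exactly ci elements from block i.
Number of bases = product of C(|Si|, ci).
= C(6,4) * C(7,3) * C(4,4)
= 15 * 35 * 1
= 525.

525


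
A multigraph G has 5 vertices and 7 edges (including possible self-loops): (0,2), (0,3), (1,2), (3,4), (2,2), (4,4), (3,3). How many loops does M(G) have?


In a graphic matroid, a loop is a self-loop edge (u,u) with rank 0.
Examining all 7 edges for self-loops...
Self-loops found: (2,2), (4,4), (3,3)
Number of loops = 3.

3


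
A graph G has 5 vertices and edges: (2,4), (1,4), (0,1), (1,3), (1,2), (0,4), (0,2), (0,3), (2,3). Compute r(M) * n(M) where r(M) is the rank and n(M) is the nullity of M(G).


r(M) = |V| - c = 5 - 1 = 4.
nullity = |E| - r(M) = 9 - 4 = 5.
Product = 4 * 5 = 20.

20


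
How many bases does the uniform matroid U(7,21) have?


Bases of U(7,21) are all 7-element subsets of the 21-element ground set.
Number of bases = C(21,7).
C(21,7) = 21! / (7! * 14!) = 116280.

116280


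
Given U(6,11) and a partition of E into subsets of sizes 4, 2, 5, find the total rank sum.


r(Ai) = min(|Ai|, 6) for each part.
Sum = min(4,6) + min(2,6) + min(5,6)
    = 4 + 2 + 5
    = 11.

11


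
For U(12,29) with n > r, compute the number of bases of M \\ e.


Deleting e from U(12,29) gives U(12,28) since n > r.
Bases of U(12,28) = (28 choose 12) = 30421755.

30421755


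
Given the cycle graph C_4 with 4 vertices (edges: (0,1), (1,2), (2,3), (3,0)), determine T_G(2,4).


T(C_4; x,y) = x + x^2 + ... + x^(3) + y.
T(2,4) = 2^1 + 2^2 + 2^3 + 4
= 2 + 4 + 8 + 4
= 18.

18


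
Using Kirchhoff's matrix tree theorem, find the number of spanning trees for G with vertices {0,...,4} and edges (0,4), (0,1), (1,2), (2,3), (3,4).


By Kirchhoff's matrix tree theorem, the number of spanning trees equals
the determinant of any cofactor of the Laplacian matrix L.
G has 5 vertices and 5 edges.
Computing the (4 x 4) cofactor determinant gives 5.

5


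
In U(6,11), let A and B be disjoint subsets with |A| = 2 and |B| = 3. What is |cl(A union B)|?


|A union B| = 2 + 3 = 5 (disjoint).
In U(6,11), cl(S) = S if |S| < 6, else cl(S) = E.
Since 5 < 6, cl(A union B) = A union B.
|cl(A union B)| = 5.

5


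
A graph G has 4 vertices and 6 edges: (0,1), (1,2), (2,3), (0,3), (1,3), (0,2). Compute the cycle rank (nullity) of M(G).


Cycle rank (nullity) = |E| - r(M) = |E| - (|V| - c).
|E| = 6, |V| = 4, c = 1.
Nullity = 6 - (4 - 1) = 6 - 3 = 3.

3


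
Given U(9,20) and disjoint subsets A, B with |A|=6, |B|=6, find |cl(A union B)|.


|A union B| = 6 + 6 = 12 (disjoint).
In U(9,20), cl(S) = S if |S| < 9, else cl(S) = E.
Since 12 >= 9, cl(A union B) = E.
|cl(A union B)| = 20.

20


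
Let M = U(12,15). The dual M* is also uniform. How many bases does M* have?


The dual of U(r,n) is U(n-r, n) = U(3,15).
Bases of U(3,15) are all (3)-element subsets.
|B(M*)| = C(15,3) = 15! / (3! * 12!) = 455.

455


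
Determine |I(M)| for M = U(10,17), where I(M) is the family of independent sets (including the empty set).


Independent sets of U(10,17) are all subsets of size <= 10.
Count = (17 choose 0) + (17 choose 1) + (17 choose 2) + (17 choose 3) + (17 choose 4) + (17 choose 5) + (17 choose 6) + (17 choose 7) + (17 choose 8) + (17 choose 9) + (17 choose 10)
     = 1 + 17 + 136 + 680 + 2380 + 6188 + 12376 + 19448 + 24310 + 24310 + 19448
     = 109294.

109294


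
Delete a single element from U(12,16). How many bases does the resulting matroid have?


Deleting e from U(12,16) gives U(12,15) since n > r.
Bases of U(12,15) = C(15,12) = 15! / (12! * 3!) = 455.

455


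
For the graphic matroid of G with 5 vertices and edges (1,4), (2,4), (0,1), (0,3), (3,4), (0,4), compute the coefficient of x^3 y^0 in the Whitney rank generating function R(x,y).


R(x,y) = sum over A in 2^E of x^(r(E)-r(A)) * y^(|A|-r(A)).
G has 5 vertices, 6 edges. r(E) = 4.
Enumerate all 2^6 = 64 subsets.
Count subsets with r(E)-r(A)=3 and |A|-r(A)=0: 6.

6


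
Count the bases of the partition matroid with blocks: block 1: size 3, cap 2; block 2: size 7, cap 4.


A basis picks exactly ci elements from block i.
Number of bases = product of C(|Si|, ci).
= C(3,2) * C(7,4)
= 3 * 35
= 105.

105


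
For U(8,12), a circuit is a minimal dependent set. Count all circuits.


In U(8,12), circuits are the (9)-element subsets.
Any set of 9 elements is dependent, and removing any one element gives
an independent set of size 8, so it is a minimal dependent set.
Number of circuits = (12 choose 9) = 220.

220


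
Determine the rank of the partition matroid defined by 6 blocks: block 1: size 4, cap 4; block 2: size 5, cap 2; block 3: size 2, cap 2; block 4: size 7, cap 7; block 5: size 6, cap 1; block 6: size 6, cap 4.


Rank of a partition matroid = sum of min(|Si|, ci) for each block.
= min(4,4) + min(5,2) + min(2,2) + min(7,7) + min(6,1) + min(6,4)
= 4 + 2 + 2 + 7 + 1 + 4
= 20.

20


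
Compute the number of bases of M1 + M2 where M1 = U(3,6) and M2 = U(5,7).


Bases of a direct sum M1 + M2: |B| = |B(M1)| * |B(M2)|.
|B(U(3,6))| = C(6,3) = 20.
|B(U(5,7))| = C(7,5) = 21.
Total bases = 20 * 21 = 420.

420


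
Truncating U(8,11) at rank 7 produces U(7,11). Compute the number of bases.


Truncating U(8,11) to rank 7 gives U(7,11).
Bases of U(7,11) are all 7-element subsets of 11 elements.
Number of bases = (11 choose 7) = 330.

330


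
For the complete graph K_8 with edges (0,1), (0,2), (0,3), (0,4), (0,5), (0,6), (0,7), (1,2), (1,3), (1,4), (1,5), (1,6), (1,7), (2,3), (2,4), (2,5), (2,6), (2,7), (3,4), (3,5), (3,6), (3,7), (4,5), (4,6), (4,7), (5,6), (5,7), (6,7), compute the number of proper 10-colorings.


P(K_8, k) = k(k-1)(k-2)...(k-7).
P(10) = (10) * (9) * (8) * (7) * (6) * (5) * (4) * (3) = 1814400.

1814400


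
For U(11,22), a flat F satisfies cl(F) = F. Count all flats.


Flats of U(11,22): every subset of size < 11 is a flat, plus E itself.
Count = C(22,0) + C(22,1) + C(22,2) + C(22,3) + C(22,4) + C(22,5) + C(22,6) + C(22,7) + C(22,8) + C(22,9) + C(22,10) + 1
     = 1 + 22 + 231 + 1540 + 7315 + 26334 + 74613 + 170544 + 319770 + 497420 + 646646 + 1
     = 1744437.

1744437
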